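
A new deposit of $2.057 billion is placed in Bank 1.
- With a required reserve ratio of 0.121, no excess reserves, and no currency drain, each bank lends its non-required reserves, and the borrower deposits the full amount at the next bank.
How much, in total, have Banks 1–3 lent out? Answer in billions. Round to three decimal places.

$4.794 billion

Bank i lends (1 − rr)^i of the original deposit: Bank 1 lends 2.057·0.8790 ≈ 1.8081, Bank 2 lends 2.057·0.8790² ≈ 1.5893, and so on.
Summing a geometric series: total = 2.057·[0.8790·(1 − 0.8790^3) / (1 − 0.8790)] ≈ 4.7944 billion.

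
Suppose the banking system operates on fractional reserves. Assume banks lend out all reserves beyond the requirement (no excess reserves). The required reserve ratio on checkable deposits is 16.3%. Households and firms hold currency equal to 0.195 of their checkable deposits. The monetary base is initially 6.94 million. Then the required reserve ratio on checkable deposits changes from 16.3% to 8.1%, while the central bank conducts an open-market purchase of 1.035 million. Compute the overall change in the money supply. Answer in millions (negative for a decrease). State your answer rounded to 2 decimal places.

11.36 million

Before: m₁ = (1 + 0.195) / (0.163 + 0.195) ≈ 3.3380, MB₁ = 6.94, so M₁ = 3.3380 × 6.94 ≈ 23.1657 million.
After: m₂ = (1 + 0.195) / (0.081 + 0.195) ≈ 4.3297, MB₂ = 6.94 + 1.035 = 7.975, so M₂ = 4.3297 × 7.975 ≈ 34.5294 million.
ΔM = M₂ − M₁ = 34.5294 − 23.1657 = 11.3637 million.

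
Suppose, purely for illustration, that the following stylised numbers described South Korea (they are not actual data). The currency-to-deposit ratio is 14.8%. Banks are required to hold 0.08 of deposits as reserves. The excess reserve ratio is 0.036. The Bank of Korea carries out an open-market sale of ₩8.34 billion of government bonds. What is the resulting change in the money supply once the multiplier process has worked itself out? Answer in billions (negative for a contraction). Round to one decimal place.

-36.3 billion

The money multiplier is m = (1 + c) / (rr + e + c) = (1 + 0.148) / (0.08 + 0.036 + 0.148) ≈ 4.3485.
The sale removes 8.34 billion of base, so ΔM = m × ΔMB = 4.3485 × (−8.34) ≈ -36.2665 billion.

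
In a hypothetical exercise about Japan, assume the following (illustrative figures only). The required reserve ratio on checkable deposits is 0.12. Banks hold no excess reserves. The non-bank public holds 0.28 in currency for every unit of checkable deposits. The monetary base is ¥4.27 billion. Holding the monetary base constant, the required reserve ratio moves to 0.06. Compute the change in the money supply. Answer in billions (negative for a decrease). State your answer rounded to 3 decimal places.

Initially m₁ = (1 + 0.28) / (0.12 + 0.28) = 3.2, so M₁ = 3.2 × 4.27 = 13.664 billion.
After the change m₂ = (1 + 0.28) / (0.06 + 0.28) ≈ 3.76471, so M₂ = 3.76471 × 4.27 ≈ 16.0753 billion.
ΔM = M₂ − M₁ = 16.0753 − 13.664 = 2.4113 billion.

¥2.411 billion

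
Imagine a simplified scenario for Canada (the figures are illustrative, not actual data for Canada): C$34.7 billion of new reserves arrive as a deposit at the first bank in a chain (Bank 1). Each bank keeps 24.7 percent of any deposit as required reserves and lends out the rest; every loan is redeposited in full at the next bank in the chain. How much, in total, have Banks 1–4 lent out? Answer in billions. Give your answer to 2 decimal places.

Bank i lends (1 − rr)^i of the original deposit: Bank 1 lends 34.7·0.7530 = 26.1291, Bank 2 lends 34.7·0.7530² ≈ 19.6752, and so on.
Summing a geometric series: total = 34.7·[0.7530·(1 − 0.7530^4) / (1 − 0.7530)] ≈ 71.7758 billion.

C$71.78 billion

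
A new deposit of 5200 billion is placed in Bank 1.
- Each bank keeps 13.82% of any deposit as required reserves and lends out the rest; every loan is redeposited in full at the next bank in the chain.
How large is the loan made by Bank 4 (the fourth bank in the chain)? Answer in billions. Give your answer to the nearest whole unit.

Each bank lends a fraction (1 − rr) = 0.8618 of the deposit it receives, so Bank 4 receives 5200·0.8618^3 and lends 5200·0.8618^4 ≈ 2868.3312 billion.

2868 billion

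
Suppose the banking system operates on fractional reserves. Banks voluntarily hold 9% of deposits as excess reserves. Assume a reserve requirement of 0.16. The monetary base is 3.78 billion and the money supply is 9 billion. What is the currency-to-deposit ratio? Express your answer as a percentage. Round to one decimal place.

Using m = M/MB = 9/3.78 ≈ 2.380952. From m = (1 + c)/(c + rr + e), rearranging gives 1 + c = m·(c + rr + e), so c·(1 − m) = m·(rr + e) − 1.
Hence c = [m·(rr + e) − 1]/(1 − m) = [2.380952 × (0.16 + 0.09) − 1] / (1 − 2.380952) ≈ 0.293104.

29.3%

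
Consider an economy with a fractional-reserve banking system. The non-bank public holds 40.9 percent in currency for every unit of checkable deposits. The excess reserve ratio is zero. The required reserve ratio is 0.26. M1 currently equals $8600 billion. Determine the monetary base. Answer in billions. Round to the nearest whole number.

$4083 billion

The money multiplier is m = (1 + c) / (rr + c) = (1 + 0.409) / (0.26 + 0.409) ≈ 2.10613.
MB = M / m = 8600 / 2.10613 ≈ 4083.3187 billion.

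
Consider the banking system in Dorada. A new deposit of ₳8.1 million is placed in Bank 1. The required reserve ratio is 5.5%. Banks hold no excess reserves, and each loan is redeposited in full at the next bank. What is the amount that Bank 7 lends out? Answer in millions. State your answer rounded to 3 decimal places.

₳5.451 million

Each bank lends a fraction (1 − rr) = 0.9450 of the deposit it receives, so Bank 7 receives 8.1·0.9450^6 and lends 8.1·0.9450^7 ≈ 5.4514 million.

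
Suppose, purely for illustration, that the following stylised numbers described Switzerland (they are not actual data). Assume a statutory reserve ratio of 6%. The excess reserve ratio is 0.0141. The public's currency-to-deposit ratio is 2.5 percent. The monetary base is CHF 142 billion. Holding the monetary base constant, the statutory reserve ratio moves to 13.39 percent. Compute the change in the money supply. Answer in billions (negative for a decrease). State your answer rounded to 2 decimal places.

-627.39 billion

Initially m₁ = (1 + 0.025) / (0.06 + 0.0141 + 0.025) ≈ 10.343088, so M₁ = 10.343088 × 142 ≈ 1468.7185 billion.
After the change m₂ = (1 + 0.025) / (0.1339 + 0.0141 + 0.025) ≈ 5.924855, so M₂ = 5.924855 × 142 ≈ 841.3294 billion.
ΔM = M₂ − M₁ = 841.3294 − 1468.7185 = -627.3891 billion.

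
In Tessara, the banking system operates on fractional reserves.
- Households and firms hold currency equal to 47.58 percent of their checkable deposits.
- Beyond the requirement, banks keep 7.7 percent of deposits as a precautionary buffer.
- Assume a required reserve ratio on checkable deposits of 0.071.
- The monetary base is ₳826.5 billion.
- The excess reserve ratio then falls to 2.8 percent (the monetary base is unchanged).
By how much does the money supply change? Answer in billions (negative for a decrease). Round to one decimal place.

₳166.7 billion

Initially m₁ = (1 + 0.4758) / (0.071 + 0.077 + 0.4758) ≈ 2.36582, so M₁ = 2.36582 × 826.5 ≈ 1955.3502 billion.
After the change m₂ = (1 + 0.4758) / (0.071 + 0.028 + 0.4758) ≈ 2.56750, so M₂ = 2.56750 × 826.5 ≈ 2122.0387 billion.
ΔM = M₂ − M₁ = 2122.0387 − 1955.3502 = 166.6885 billion.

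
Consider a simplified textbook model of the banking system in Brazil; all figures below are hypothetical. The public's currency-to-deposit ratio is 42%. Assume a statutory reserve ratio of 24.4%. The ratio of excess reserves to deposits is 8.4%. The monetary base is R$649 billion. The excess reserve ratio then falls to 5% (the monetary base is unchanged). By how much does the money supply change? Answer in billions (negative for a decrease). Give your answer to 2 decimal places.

R$58.67 billion

Initially m₁ = (1 + 0.42) / (0.244 + 0.084 + 0.42) ≈ 1.898396, so M₁ = 1.898396 × 649 ≈ 1232.059 billion.
After the change m₂ = (1 + 0.42) / (0.244 + 0.05 + 0.42) ≈ 1.988796, so M₂ = 1.988796 × 649 ≈ 1290.7286 billion.
ΔM = M₂ − M₁ = 1290.7286 − 1232.059 = 58.6696 billion.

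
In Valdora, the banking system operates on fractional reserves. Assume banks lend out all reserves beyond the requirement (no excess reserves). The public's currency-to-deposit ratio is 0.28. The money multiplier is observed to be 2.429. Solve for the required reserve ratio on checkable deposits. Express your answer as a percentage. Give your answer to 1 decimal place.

Using m = 2.429. Since m = (1 + c)/(c + rr + e), the denominator satisfies c + rr + e = (1 + c)/m = (1 + 0.28) / 2.429 ≈ 0.526966.
With c = 0.28 and e = 0, the required reserve ratio on checkable deposits is 0.526966 − 0.28 − 0 = 0.246966.

24.7%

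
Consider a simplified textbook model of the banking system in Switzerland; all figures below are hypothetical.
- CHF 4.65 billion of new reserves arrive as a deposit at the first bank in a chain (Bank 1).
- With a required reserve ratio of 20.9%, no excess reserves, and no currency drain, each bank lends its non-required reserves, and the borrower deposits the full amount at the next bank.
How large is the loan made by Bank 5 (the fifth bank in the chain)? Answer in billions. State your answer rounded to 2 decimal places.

CHF 1.44 billion

Each bank lends a fraction (1 − rr) = 0.7910 of the deposit it receives, so Bank 5 receives 4.65·0.7910^4 and lends 4.65·0.7910^5 ≈ 1.4399 billion.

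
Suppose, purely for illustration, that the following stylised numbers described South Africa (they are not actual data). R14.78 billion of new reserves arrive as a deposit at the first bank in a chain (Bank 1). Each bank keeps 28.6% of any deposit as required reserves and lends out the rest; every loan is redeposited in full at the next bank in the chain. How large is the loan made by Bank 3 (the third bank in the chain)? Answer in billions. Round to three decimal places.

R5.380 billion

Each bank lends a fraction (1 − rr) = 0.7140 of the deposit it receives, so Bank 3 receives 14.78·0.7140^2 and lends 14.78·0.7140^3 ≈ 5.3798 billion.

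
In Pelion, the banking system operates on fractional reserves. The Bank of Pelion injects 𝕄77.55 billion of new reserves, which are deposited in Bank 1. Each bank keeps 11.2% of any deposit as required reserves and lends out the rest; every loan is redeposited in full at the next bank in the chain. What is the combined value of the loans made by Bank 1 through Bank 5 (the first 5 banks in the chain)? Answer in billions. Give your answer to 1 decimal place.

𝕄275.4 billion

Bank i lends (1 − rr)^i of the original deposit: Bank 1 lends 77.55·0.8880 = 68.8644, Bank 2 lends 77.55·0.8880² ≈ 61.1516, and so on.
Summing a geometric series: total = 77.55·[0.8880·(1 − 0.8880^5) / (1 − 0.8880)] ≈ 275.3593 billion.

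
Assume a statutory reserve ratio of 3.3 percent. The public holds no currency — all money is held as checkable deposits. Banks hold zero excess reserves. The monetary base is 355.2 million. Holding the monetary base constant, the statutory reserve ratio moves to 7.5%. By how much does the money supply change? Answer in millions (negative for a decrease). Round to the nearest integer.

-6028 million

Initially m₁ = 1 / (0.033) ≈ 30.3030, so M₁ = 30.3030 × 355.2 = 10763.6256 million.
After the change m₂ = 1 / (0.075) ≈ 13.3333, so M₂ = 13.3333 × 355.2 ≈ 4735.9882 million.
ΔM = M₂ − M₁ = 4735.9882 − 10763.6256 = -6027.6374 million.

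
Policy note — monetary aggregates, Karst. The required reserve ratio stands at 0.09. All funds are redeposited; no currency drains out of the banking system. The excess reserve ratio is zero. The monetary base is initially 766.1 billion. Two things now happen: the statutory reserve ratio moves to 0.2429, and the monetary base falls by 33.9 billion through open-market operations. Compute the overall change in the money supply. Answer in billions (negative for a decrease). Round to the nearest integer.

Before: m₁ = 1 / (0.09) ≈ 11.1111, MB₁ = 766.1, so M₁ = 11.1111 × 766.1 ≈ 8512.2137 billion.
After: m₂ = 1 / (0.2429) ≈ 4.1169, MB₂ = 766.1 − 33.9 = 732.2, so M₂ = 4.1169 × 732.2 ≈ 3014.3942 billion.
ΔM = M₂ − M₁ = 3014.3942 − 8512.2137 = -5497.8195 billion.

-5498 billion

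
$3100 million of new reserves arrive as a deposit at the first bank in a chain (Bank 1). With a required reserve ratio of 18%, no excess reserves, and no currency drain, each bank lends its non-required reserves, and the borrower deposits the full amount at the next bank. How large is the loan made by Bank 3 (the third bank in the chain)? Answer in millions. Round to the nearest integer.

Each bank lends a fraction (1 − rr) = 0.8200 of the deposit it receives, so Bank 3 receives 3100·0.8200^2 and lends 3100·0.8200^3 = 1709.2408 million.

$1709 million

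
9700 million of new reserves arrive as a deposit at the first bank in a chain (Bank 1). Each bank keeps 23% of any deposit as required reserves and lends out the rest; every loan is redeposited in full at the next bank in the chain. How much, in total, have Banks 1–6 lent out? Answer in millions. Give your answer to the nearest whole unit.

Bank i lends (1 − rr)^i of the original deposit: Bank 1 lends 9700·0.7700 = 7469.0000, Bank 2 lends 9700·0.7700² = 5751.1300, and so on.
Summing a geometric series: total = 9700·[0.7700·(1 − 0.7700^6) / (1 − 0.7700)] ≈ 25705.6228 million.

25706 million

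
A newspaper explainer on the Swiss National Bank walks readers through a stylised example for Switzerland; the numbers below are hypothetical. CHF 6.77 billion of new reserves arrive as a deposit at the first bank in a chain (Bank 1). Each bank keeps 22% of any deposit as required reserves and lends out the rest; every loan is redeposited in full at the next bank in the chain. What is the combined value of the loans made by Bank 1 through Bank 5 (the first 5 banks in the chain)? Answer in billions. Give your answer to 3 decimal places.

Bank i lends (1 − rr)^i of the original deposit: Bank 1 lends 6.77·0.7800 = 5.2806, Bank 2 lends 6.77·0.7800² ≈ 4.1189, and so on.
Summing a geometric series: total = 6.77·[0.7800·(1 − 0.7800^5) / (1 − 0.7800)] ≈ 17.0727 billion.

CHF 17.073 billion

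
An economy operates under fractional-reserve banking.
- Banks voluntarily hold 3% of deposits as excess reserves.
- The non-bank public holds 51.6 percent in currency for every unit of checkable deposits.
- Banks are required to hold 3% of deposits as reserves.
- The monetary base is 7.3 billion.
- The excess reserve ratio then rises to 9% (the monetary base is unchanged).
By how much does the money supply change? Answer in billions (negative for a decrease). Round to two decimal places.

-1.81 billion

Initially m₁ = (1 + 0.516) / (0.03 + 0.03 + 0.516) ≈ 2.6319, so M₁ = 2.6319 × 7.3 ≈ 19.2129 billion.
After the change m₂ = (1 + 0.516) / (0.03 + 0.09 + 0.516) ≈ 2.3836, so M₂ = 2.3836 × 7.3 ≈ 17.4003 billion.
ΔM = M₂ − M₁ = 17.4003 − 19.2129 = -1.8126 billion.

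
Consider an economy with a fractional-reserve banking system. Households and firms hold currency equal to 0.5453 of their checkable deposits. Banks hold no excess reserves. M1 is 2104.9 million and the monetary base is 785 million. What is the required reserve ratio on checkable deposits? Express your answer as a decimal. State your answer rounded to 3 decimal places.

Using m = M/MB = 2104.9/785 ≈ 2.681401. Since m = (1 + c)/(c + rr + e), the denominator satisfies c + rr + e = (1 + c)/m = (1 + 0.5453) / 2.681401 ≈ 0.576303.
With c = 0.5453 and e = 0, the required reserve ratio on checkable deposits is 0.576303 − 0.5453 − 0 = 0.031003.

0.031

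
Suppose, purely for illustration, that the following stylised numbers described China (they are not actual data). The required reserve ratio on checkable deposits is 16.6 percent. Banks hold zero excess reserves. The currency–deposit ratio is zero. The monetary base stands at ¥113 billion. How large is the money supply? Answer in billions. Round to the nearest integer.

¥681 billion

With no currency drain or excess reserves, the money multiplier is m = 1/rr = 1/0.166 ≈ 6.0241.
Money supply M = m × MB = 6.0241 × 113 = 680.7233 billion.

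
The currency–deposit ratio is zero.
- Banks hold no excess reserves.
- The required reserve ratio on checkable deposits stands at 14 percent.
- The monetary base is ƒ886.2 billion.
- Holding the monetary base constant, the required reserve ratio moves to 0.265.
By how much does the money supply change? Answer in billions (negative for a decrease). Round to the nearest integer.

-2986 billion

Initially m₁ = 1 / (0.14) ≈ 7.1429, so M₁ = 7.1429 × 886.2 ≈ 6330.038 billion.
After the change m₂ = 1 / (0.265) ≈ 3.7736, so M₂ = 3.7736 × 886.2 ≈ 3344.1643 billion.
ΔM = M₂ − M₁ = 3344.1643 − 6330.038 = -2985.8737 billion.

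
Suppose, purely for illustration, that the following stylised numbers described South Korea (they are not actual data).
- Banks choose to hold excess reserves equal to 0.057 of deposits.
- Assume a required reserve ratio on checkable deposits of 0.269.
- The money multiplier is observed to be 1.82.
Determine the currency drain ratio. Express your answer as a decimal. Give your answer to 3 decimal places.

0.496

Using m = 1.82. From m = (1 + c)/(c + rr + e), rearranging gives 1 + c = m·(c + rr + e), so c·(1 − m) = m·(rr + e) − 1.
Hence c = [m·(rr + e) − 1]/(1 − m) = [1.82 × (0.269 + 0.057) − 1] / (1 − 1.82) ≈ 0.495951.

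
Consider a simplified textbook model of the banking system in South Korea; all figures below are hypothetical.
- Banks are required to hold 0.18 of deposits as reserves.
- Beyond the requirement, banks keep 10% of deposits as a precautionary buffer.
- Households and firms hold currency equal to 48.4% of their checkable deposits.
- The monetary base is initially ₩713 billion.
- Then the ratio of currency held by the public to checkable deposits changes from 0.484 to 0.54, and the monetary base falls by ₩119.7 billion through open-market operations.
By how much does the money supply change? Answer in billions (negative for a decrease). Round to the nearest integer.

-271 billion

Before: m₁ = (1 + 0.484) / (0.18 + 0.1 + 0.484) ≈ 1.9424, MB₁ = 713, so M₁ = 1.9424 × 713 = 1384.9312 billion.
After: m₂ = (1 + 0.54) / (0.18 + 0.1 + 0.54) ≈ 1.8780, MB₂ = 713 − 119.7 = 593.3, so M₂ = 1.8780 × 593.3 = 1114.2174 billion.
ΔM = M₂ − M₁ = 1114.2174 − 1384.9312 = -270.7138 billion.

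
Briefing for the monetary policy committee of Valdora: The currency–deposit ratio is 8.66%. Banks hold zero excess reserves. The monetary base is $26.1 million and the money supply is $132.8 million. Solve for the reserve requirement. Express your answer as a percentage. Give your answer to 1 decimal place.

12.7%

Using m = M/MB = 132.8/26.1 ≈ 5.088123. Since m = (1 + c)/(c + rr + e), the denominator satisfies c + rr + e = (1 + c)/m = (1 + 0.0866) / 5.088123 ≈ 0.213556.
With c = 0.0866 and e = 0, the reserve requirement is 0.213556 − 0.0866 − 0 = 0.126956.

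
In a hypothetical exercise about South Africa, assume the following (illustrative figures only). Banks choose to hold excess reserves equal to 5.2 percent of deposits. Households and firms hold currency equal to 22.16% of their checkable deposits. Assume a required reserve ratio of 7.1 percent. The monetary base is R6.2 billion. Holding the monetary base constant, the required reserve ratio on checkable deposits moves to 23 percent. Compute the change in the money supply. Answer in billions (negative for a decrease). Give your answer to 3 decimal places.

-6.939 billion

Initially m₁ = (1 + 0.2216) / (0.071 + 0.052 + 0.2216) ≈ 3.54498, so M₁ = 3.54498 × 6.2 ≈ 21.9789 billion.
After the change m₂ = (1 + 0.2216) / (0.23 + 0.052 + 0.2216) ≈ 2.42573, so M₂ = 2.42573 × 6.2 ≈ 15.0395 billion.
ΔM = M₂ − M₁ = 15.0395 − 21.9789 = -6.9394 billion.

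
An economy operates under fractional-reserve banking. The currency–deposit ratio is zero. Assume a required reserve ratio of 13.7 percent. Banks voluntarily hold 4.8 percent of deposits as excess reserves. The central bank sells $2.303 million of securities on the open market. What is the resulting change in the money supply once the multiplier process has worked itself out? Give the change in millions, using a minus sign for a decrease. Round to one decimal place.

The money multiplier is m = 1 / (rr + e) = 1 / (0.137 + 0.048) ≈ 5.4054.
The sale removes 2.303 million of base, so ΔM = m × ΔMB = 5.4054 × (−2.303) ≈ -12.4486 million.

-12.4 million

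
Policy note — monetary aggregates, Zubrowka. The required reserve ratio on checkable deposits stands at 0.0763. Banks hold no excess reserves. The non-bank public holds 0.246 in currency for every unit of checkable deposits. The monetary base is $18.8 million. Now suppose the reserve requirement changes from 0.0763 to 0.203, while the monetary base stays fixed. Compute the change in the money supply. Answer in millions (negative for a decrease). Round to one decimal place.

-20.5 million

Initially m₁ = (1 + 0.246) / (0.0763 + 0.246) ≈ 3.8660, so M₁ = 3.8660 × 18.8 = 72.6808 million.
After the change m₂ = (1 + 0.246) / (0.203 + 0.246) ≈ 2.7751, so M₂ = 2.7751 × 18.8 ≈ 52.1719 million.
ΔM = M₂ − M₁ = 52.1719 − 72.6808 = -20.5089 million.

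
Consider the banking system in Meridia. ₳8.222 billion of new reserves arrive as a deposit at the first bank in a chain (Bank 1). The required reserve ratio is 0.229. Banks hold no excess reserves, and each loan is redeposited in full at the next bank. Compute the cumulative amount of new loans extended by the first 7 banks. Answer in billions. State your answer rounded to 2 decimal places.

₳23.20 billion

Bank i lends (1 − rr)^i of the original deposit: Bank 1 lends 8.222·0.7710 ≈ 6.3392, Bank 2 lends 8.222·0.7710² ≈ 4.8875, and so on.
Summing a geometric series: total = 8.222·[0.7710·(1 − 0.7710^7) / (1 − 0.7710)] ≈ 23.1988 billion.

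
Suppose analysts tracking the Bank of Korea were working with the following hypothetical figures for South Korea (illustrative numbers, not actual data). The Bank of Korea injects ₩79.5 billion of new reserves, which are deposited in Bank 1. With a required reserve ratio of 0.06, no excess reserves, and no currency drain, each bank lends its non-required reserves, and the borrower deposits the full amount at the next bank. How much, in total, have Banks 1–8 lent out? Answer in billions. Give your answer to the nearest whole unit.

Bank i lends (1 − rr)^i of the original deposit: Bank 1 lends 79.5·0.9400 = 74.7300, Bank 2 lends 79.5·0.9400² = 70.2462, and so on.
Summing a geometric series: total = 79.5·[0.9400·(1 − 0.9400^8) / (1 − 0.9400)] ≈ 486.2819 billion.

₩486 billion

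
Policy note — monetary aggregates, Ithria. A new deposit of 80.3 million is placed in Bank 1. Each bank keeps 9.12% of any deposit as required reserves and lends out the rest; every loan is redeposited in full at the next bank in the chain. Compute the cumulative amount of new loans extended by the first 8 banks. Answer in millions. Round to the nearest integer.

Bank i lends (1 − rr)^i of the original deposit: Bank 1 lends 80.3·0.9088 ≈ 72.9766, Bank 2 lends 80.3·0.9088² ≈ 66.3212, and so on.
Summing a geometric series: total = 80.3·[0.9088·(1 − 0.9088^8) / (1 − 0.9088)] ≈ 427.8460 million.

428 million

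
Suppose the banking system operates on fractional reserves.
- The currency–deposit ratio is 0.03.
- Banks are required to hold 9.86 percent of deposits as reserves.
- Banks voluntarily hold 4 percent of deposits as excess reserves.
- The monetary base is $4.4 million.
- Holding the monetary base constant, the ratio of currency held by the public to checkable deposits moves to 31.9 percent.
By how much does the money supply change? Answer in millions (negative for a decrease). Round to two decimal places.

Initially m₁ = (1 + 0.03) / (0.0986 + 0.04 + 0.03) ≈ 6.1091, so M₁ = 6.1091 × 4.4 ≈ 26.88 million.
After the change m₂ = (1 + 0.319) / (0.0986 + 0.04 + 0.319) ≈ 2.8824, so M₂ = 2.8824 × 4.4 ≈ 12.6826 million.
ΔM = M₂ − M₁ = 12.6826 − 26.88 = -14.1974 million.

-14.20 million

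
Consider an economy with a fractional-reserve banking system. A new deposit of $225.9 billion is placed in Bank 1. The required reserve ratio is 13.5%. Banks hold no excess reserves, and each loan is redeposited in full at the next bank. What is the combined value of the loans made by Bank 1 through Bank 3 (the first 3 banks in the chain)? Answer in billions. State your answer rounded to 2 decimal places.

Bank i lends (1 − rr)^i of the original deposit: Bank 1 lends 225.9·0.8650 = 195.4035, Bank 2 lends 225.9·0.8650² ≈ 169.0240, and so on.
Summing a geometric series: total = 225.9·[0.8650·(1 − 0.8650^3) / (1 − 0.8650)] ≈ 510.6333 billion.

$510.63 billion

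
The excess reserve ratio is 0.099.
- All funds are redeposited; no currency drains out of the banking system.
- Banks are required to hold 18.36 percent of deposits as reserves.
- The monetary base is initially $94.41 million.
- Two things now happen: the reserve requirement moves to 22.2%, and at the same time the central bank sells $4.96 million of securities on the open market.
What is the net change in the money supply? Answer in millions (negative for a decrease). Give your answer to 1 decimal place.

Before: m₁ = 1 / (0.1836 + 0.099) ≈ 3.5386, MB₁ = 94.41, so M₁ = 3.5386 × 94.41 ≈ 334.0792 million.
After: m₂ = 1 / (0.222 + 0.099) ≈ 3.1153, MB₂ = 94.41 − 4.96 = 89.45, so M₂ = 3.1153 × 89.45 ≈ 278.6636 million.
ΔM = M₂ − M₁ = 278.6636 − 334.0792 = -55.4156 million.

-55.4 million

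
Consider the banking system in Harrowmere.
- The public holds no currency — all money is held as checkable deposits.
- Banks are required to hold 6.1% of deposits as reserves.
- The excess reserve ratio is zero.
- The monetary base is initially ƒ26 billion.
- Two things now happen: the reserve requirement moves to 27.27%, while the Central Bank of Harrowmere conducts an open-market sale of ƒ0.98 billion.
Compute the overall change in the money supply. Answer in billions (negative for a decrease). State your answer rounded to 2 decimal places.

-334.48 billion

Before: m₁ = 1 / (0.061) ≈ 16.39344, MB₁ = 26, so M₁ = 16.39344 × 26 ≈ 426.2294 billion.
After: m₂ = 1 / (0.2727) ≈ 3.66703, MB₂ = 26 − 0.98 = 25.02, so M₂ = 3.66703 × 25.02 ≈ 91.7491 billion.
ΔM = M₂ − M₁ = 91.7491 − 426.2294 = -334.4803 billion.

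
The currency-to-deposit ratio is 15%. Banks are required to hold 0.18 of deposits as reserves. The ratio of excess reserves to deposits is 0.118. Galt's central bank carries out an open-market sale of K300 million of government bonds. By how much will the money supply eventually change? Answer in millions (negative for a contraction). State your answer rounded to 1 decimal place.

-770.1 million

The money multiplier is m = (1 + c) / (rr + e + c) = (1 + 0.15) / (0.18 + 0.118 + 0.15) ≈ 2.56696.
The sale removes 300 million of base, so ΔM = m × ΔMB = 2.56696 × (−300) = -770.088 million.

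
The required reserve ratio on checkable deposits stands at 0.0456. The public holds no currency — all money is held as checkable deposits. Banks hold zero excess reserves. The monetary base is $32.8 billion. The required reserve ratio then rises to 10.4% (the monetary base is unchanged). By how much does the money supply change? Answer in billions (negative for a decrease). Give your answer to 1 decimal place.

Initially m₁ = 1 / (0.0456) ≈ 21.9298, so M₁ = 21.9298 × 32.8 ≈ 719.2974 billion.
After the change m₂ = 1 / (0.104) ≈ 9.6154, so M₂ = 9.6154 × 32.8 ≈ 315.3851 billion.
ΔM = M₂ − M₁ = 315.3851 − 719.2974 = -403.9123 billion.

-403.9 billion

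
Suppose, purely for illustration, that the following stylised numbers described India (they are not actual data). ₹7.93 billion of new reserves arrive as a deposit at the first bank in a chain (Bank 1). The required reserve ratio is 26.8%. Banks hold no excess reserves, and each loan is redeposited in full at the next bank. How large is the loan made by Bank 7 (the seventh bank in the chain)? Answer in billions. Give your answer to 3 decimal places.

₹0.893 billion

Each bank lends a fraction (1 − rr) = 0.7320 of the deposit it receives, so Bank 7 receives 7.93·0.7320^6 and lends 7.93·0.7320^7 ≈ 0.8930 billion.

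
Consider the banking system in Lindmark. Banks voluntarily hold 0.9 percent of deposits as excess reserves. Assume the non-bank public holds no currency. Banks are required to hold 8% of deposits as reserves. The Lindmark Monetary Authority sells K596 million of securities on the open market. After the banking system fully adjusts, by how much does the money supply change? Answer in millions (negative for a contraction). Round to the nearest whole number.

-6697 million

The money multiplier is m = 1 / (rr + e) = 1 / (0.08 + 0.009) ≈ 11.2360.
The sale removes 596 million of base, so ΔM = m × ΔMB = 11.2360 × (−596) = -6696.656 million.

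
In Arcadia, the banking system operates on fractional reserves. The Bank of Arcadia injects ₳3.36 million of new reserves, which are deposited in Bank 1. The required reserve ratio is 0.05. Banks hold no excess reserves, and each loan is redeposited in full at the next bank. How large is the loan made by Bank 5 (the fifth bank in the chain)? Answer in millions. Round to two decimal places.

Each bank lends a fraction (1 − rr) = 0.9500 of the deposit it receives, so Bank 5 receives 3.36·0.9500^4 and lends 3.36·0.9500^5 ≈ 2.5999 million.

₳2.60 million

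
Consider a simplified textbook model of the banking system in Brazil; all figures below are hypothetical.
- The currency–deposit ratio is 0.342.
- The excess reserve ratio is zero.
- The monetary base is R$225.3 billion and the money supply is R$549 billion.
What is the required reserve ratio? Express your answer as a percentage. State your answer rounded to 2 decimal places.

20.87%

Using m = M/MB = 549/225.3 ≈ 2.436751. Since m = (1 + c)/(c + rr + e), the denominator satisfies c + rr + e = (1 + c)/m = (1 + 0.342) / 2.436751 ≈ 0.550733.
With c = 0.342 and e = 0, the required reserve ratio is 0.550733 − 0.342 − 0 = 0.208733.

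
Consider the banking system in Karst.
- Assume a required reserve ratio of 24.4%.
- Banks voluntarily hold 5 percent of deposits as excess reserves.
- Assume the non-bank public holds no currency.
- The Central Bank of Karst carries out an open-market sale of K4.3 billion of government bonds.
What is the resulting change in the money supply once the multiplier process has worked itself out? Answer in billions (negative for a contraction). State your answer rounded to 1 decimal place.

-14.6 billion

The money multiplier is m = 1 / (rr + e) = 1 / (0.244 + 0.05) ≈ 3.4014.
The sale removes 4.3 billion of base, so ΔM = m × ΔMB = 3.4014 × (−4.3) ≈ -14.626 billion.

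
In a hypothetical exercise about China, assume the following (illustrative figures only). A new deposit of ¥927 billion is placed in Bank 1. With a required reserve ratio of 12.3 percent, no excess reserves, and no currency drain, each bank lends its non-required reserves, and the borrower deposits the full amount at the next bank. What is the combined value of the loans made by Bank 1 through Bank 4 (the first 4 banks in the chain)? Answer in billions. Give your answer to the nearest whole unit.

¥2700 billion

Bank i lends (1 − rr)^i of the original deposit: Bank 1 lends 927·0.8770 = 812.9790, Bank 2 lends 927·0.8770² ≈ 712.9826, and so on.
Summing a geometric series: total = 927·[0.8770·(1 − 0.8770^4) / (1 − 0.8770)] ≈ 2699.6229 billion.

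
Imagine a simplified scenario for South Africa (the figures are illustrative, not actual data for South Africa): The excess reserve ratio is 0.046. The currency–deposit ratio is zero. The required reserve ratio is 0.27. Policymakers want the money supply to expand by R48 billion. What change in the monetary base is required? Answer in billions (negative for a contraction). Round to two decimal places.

The money multiplier is m = 1 / (rr + e) = 1 / (0.27 + 0.046) ≈ 3.16456.
ΔMB = ΔM / m = (+48) / 3.16456 ≈ 15.168 billion.

R15.17 billion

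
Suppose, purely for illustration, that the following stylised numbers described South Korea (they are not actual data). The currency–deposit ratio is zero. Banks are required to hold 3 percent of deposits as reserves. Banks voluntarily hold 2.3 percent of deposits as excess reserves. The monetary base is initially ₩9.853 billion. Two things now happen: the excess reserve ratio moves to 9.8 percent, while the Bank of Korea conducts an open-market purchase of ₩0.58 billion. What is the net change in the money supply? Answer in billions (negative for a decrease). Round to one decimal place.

-104.4 billion

Before: m₁ = 1 / (0.03 + 0.023) ≈ 18.8679, MB₁ = 9.853, so M₁ = 18.8679 × 9.853 ≈ 185.9054 billion.
After: m₂ = 1 / (0.03 + 0.098) = 7.8125, MB₂ = 9.853 + 0.58 = 10.433, so M₂ = 7.8125 × 10.433 ≈ 81.5078 billion.
ΔM = M₂ − M₁ = 81.5078 − 185.9054 = -104.3976 billion.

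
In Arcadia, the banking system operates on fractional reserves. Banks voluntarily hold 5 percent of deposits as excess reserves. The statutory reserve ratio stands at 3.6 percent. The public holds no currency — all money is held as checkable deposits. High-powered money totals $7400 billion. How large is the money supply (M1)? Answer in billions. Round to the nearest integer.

The money multiplier is m = 1 / (rr + e) = 1 / (0.036 + 0.05) ≈ 11.62791.
So M = m × MB = 11.62791 × 7400 = 86046.534 billion.

$86047 billion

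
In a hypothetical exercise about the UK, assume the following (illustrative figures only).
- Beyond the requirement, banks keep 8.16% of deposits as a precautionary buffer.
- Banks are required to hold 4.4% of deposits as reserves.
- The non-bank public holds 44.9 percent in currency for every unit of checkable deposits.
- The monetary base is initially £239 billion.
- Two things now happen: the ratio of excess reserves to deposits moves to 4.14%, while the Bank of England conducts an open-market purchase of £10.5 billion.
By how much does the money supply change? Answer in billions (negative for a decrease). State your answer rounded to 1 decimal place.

Before: m₁ = (1 + 0.449) / (0.044 + 0.0816 + 0.449) ≈ 2.52175, MB₁ = 239, so M₁ = 2.52175 × 239 ≈ 602.6983 billion.
After: m₂ = (1 + 0.449) / (0.044 + 0.0414 + 0.449) ≈ 2.71145, MB₂ = 239 + 10.5 = 249.5, so M₂ = 2.71145 × 249.5 ≈ 676.5068 billion.
ΔM = M₂ − M₁ = 676.5068 − 602.6983 = 73.8085 billion.

£73.8 billion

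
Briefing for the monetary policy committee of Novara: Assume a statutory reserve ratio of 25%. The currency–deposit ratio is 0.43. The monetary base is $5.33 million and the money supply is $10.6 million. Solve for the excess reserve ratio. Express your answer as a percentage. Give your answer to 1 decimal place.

Using m = M/MB = 10.6/5.33 ≈ 1.988743. Since m = (1 + c)/(c + rr + e), the denominator satisfies c + rr + e = (1 + c)/m = (1 + 0.43) / 1.988743 ≈ 0.719047.
With c = 0.43 and rr = 0.25, the excess reserve ratio is 0.719047 − 0.43 − 0.25 = 0.039047.

3.9%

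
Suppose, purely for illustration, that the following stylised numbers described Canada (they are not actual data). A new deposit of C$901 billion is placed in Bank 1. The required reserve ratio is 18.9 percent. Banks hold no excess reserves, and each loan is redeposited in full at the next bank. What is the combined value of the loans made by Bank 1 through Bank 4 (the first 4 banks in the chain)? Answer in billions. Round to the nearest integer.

Bank i lends (1 − rr)^i of the original deposit: Bank 1 lends 901·0.8110 = 730.7110, Bank 2 lends 901·0.8110² ≈ 592.6066, and so on.
Summing a geometric series: total = 901·[0.8110·(1 − 0.8110^4) / (1 − 0.8110)] ≈ 2193.6914 billion.

C$2194 billion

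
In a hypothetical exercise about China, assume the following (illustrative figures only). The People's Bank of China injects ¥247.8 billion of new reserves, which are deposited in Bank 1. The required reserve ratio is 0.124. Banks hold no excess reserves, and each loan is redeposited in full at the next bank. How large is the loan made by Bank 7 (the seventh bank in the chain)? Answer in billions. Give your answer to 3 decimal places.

¥98.091 billion

Each bank lends a fraction (1 − rr) = 0.8760 of the deposit it receives, so Bank 7 receives 247.8·0.8760^6 and lends 247.8·0.8760^7 ≈ 98.0912 billion.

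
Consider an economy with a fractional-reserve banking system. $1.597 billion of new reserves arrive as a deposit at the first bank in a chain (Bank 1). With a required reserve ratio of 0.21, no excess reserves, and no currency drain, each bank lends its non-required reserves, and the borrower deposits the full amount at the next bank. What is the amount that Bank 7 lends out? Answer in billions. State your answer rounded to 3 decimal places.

Each bank lends a fraction (1 − rr) = 0.7900 of the deposit it receives, so Bank 7 receives 1.597·0.7900^6 and lends 1.597·0.7900^7 ≈ 0.3067 billion.

$0.307 billion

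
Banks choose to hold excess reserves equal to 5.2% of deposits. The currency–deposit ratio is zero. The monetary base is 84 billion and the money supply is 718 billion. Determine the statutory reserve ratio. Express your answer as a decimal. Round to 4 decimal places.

Using m = M/MB = 718/84 ≈ 8.547619. Since m = (1 + c)/(c + rr + e), the denominator satisfies c + rr + e = (1 + c)/m = (1 + 0) / 8.547619 ≈ 0.116992.
With c = 0 and e = 0.052, the statutory reserve ratio is 0.116992 − 0 − 0.052 = 0.064992.

0.0650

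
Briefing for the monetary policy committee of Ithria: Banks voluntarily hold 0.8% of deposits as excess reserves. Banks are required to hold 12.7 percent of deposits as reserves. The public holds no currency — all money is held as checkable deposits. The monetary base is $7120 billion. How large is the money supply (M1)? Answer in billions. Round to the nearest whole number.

$52741 billion

The money multiplier is m = 1 / (rr + e) = 1 / (0.127 + 0.008) ≈ 7.40741.
So M = m × MB = 7.40741 × 7120 = 52740.7592 billion.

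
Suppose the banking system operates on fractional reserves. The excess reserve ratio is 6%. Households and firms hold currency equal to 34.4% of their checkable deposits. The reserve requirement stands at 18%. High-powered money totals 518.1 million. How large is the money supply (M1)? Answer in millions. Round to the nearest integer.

The money multiplier is m = (1 + c) / (rr + e + c) = (1 + 0.344) / (0.18 + 0.06 + 0.344) ≈ 2.3014.
So M = m × MB = 2.3014 × 518.1 ≈ 1192.3553 million.

1192 million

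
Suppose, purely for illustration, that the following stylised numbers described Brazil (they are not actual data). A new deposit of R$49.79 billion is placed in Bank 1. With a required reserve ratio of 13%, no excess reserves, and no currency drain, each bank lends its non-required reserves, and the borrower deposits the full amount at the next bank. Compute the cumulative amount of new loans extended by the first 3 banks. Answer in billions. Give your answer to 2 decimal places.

Bank i lends (1 − rr)^i of the original deposit: Bank 1 lends 49.79·0.8700 = 43.3173, Bank 2 lends 49.79·0.8700² ≈ 37.6861, and so on.
Summing a geometric series: total = 49.79·[0.8700·(1 − 0.8700^3) / (1 − 0.8700)] ≈ 113.7902 billion.

R$113.79 billion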